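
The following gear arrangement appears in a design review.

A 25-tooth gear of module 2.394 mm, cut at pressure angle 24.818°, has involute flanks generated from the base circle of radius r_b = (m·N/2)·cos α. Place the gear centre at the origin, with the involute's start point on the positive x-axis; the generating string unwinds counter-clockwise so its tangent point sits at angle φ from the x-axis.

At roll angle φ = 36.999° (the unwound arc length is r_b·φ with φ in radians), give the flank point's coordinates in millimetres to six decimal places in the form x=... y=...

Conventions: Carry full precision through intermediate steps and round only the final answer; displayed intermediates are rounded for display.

x=32.247567 y=2.337825

topology: single-mesh involute geometry — m = 2.394, N = 25
pitch radius r_p = m·N/2 = 2.394·25/2 = 29.925000
base radius r_b = r_p·cos α = 29.925000·cos 24.818° = 27.161296
roll angle φ = 36.999° = 0.64575437 rad
x = r_b·(cos φ + φ·sin φ) = 32.247567
y = r_b·(sin φ − φ·cos φ) = 2.337825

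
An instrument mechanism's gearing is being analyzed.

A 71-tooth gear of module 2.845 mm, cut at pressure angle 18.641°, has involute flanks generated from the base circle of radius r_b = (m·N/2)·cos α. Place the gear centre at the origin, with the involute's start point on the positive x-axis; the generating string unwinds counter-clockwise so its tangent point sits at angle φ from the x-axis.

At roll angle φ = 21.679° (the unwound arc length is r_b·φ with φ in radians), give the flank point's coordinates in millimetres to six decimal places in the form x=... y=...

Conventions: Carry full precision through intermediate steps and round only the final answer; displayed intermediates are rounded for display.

x=102.306255 y=1.703360

topology: single-mesh involute geometry — m = 2.845, N = 71
pitch radius r_p = m·N/2 = 2.845·71/2 = 100.997500
base radius r_b = r_p·cos α = 100.997500·cos 18.641° = 95.699164
roll angle φ = 21.679° = 0.37836993 rad
x = r_b·(cos φ + φ·sin φ) = 102.306255
y = r_b·(sin φ − φ·cos φ) = 1.703360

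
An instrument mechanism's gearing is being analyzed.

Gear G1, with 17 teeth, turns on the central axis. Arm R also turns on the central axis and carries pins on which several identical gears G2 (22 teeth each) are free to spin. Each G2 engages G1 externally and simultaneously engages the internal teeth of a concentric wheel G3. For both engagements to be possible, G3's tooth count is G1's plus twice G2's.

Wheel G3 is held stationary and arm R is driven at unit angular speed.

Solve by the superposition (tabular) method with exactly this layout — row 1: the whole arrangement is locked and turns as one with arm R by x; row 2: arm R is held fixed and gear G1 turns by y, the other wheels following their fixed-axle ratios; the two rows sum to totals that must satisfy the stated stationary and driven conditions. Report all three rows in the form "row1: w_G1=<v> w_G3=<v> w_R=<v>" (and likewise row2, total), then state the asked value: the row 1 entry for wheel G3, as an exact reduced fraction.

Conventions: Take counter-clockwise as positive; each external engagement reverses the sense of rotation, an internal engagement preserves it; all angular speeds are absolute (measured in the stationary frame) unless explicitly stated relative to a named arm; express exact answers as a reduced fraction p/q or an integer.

row1: w_G1=1 w_G3=1 w_R=1
row2: w_G1=61/17 w_G3=-1 w_R=0
total: w_G1=78/17 w_G3=0 w_R=1
asked value: 1

recognized (axles ride arm R): planetary set, 17/22/61 teeth
row 1: whole set turns with the arm by x
row 2 — arm fixed, fixed-axis ratios: sun y, ring −(17/61)·y, arm 0
boundary: total ω_ring = x − (17/61)·y = 0 and total ω_arm = x = 1  ⇒  y = 61/17, x = 1
row 2 ring = −(17/61)·61/17 = -1
totals (row 1 + row 2): sun 1 + 61/17 = 78/17, ring 1 + (-1) = 0, arm 1 + 0 = 1
asked cell (row1, ring) = 1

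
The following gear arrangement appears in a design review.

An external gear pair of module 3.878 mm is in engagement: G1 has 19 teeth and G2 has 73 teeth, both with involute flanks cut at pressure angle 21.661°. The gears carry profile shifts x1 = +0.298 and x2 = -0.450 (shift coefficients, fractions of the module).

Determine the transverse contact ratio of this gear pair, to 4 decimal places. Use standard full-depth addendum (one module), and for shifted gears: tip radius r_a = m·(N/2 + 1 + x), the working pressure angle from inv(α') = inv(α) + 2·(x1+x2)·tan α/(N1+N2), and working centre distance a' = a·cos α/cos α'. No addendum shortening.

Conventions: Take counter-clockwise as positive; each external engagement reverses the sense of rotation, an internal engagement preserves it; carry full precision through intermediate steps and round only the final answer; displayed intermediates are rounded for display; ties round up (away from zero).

1.5605

topology: single-mesh involute geometry — m = 3.878, 19T/73T pair
base radii: r_b1 = 34.239437, r_b2 = 131.551522
tip radii: r_a1 = 41.874644, r_a2 = 143.679900
inv(α') = inv(21.661°) + 2·(+0.298-0.450)·tan α/(19+73) = 0.01779195  ⇒  α' = 21.17228°
a' = a·cos α / cos α' = 178.3880·cos 21.661°/cos 21.17228° = 177.792169
action lengths: √(r_a1²−r_b1²) = 24.106985, √(r_a2²−r_b2²) = 57.776386
base pitch p_b = π·m·cos α = 11.322775
CR = (24.106985 + 57.776386 − 177.792169·sin 21.17228°)/11.322775 = 1.560533
contact ratio ≈ 1.5605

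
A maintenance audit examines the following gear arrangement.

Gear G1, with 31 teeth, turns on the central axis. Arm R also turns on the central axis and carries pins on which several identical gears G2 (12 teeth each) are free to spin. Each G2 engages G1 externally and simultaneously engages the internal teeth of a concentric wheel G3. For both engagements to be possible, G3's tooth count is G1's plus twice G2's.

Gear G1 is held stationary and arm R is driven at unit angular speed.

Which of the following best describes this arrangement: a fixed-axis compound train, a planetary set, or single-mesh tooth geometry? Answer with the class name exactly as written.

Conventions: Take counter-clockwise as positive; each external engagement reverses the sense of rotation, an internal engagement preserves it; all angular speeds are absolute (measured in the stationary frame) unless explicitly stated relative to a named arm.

topology: planetary set — G1 31T / G2 12T / G3 55T, arm = carrier (Willis)
classification: planetary set

planetary set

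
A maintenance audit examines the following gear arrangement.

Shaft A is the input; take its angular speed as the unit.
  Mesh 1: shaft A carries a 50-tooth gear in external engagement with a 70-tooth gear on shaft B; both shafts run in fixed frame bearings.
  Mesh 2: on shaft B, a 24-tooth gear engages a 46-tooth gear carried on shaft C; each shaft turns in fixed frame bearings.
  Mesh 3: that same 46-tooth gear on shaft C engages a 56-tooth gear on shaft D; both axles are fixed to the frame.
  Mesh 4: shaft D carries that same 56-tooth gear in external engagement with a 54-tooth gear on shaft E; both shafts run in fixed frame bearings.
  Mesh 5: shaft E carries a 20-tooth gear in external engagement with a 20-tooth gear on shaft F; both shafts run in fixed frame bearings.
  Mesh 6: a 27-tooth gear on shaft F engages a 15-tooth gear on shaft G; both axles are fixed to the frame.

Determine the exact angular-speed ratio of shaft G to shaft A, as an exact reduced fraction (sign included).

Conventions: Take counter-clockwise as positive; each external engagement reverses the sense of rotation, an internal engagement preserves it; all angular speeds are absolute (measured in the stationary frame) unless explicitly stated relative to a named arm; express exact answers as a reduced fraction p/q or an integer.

class = fixed-axis compound train [6 meshes; 6 ratios multiply, 6 sense flips]
mesh 1 [50T→70T]: running ratio 5/7, sense −
mesh 2 [24T→46T]: running ratio 60/161, sense +
mesh 3 [46T→56T]: running ratio 15/49, sense −
mesh 4 [56T→54T]: running ratio 20/63, sense +
mesh 5 [20T→20T]: running ratio 20/63, sense −
mesh 6 [27T→15T]: running ratio 4/7, sense +
ω_out/ω_in = 4/7

4/7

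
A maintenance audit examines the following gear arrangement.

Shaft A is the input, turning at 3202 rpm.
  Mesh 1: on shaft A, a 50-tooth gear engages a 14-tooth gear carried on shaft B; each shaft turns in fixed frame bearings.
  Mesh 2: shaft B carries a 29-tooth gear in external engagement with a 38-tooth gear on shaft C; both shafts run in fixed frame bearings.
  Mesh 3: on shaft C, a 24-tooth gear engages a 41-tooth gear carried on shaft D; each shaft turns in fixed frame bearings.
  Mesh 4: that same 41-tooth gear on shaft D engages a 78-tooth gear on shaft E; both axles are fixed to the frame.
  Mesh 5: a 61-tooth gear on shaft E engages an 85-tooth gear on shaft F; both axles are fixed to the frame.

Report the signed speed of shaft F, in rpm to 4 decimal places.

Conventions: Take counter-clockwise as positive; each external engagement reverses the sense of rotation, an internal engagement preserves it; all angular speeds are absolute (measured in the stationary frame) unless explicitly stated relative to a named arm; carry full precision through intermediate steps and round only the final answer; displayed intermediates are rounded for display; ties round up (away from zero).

recognized (6 fixed axles, 5 meshes): fixed-axis compound train
mesh 1 [50T→14T]: ω = 3202.0000×50/14 = 11435.7143 rpm, sense flips to −
mesh 2 [29T→38T]: ω = 11435.7143×29/38 = 8727.2556 rpm, sense flips to +
mesh 3 [24T→41T]: ω = 8727.2556×24/41 = 5108.6374 rpm, sense flips to −
mesh 4 [41T→78T]: ω = 5108.6374×41/78 = 2685.3094 rpm, sense flips to +
mesh 5 [61T→85T]: ω = 2685.3094×61/85 = 1927.1044 rpm, sense flips to −
signed output speed = -1927.1044 rpm

-1927.1044 rpm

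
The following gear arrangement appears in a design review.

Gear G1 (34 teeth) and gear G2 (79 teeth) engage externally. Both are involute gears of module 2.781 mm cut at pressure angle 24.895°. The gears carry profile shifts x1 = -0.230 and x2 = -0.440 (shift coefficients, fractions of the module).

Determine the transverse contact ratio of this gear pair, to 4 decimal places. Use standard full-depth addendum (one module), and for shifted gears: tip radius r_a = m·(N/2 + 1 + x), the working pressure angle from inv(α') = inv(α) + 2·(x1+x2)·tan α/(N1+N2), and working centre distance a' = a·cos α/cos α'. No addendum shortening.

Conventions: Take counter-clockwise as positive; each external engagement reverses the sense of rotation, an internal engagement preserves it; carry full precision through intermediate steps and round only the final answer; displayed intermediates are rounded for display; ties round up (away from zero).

1.6332

topology: single-mesh involute geometry — m = 2.781, 34T/79T pair
base radii: r_b1 = 42.884057, r_b2 = 99.642367
tip radii: r_a1 = 49.418370, r_a2 = 111.406860
inv(α') = inv(24.895°) + 2·(-0.230-0.440)·tan α/(34+79) = 0.02407553  ⇒  α' = 23.32136°
a' = a·cos α / cos α' = 157.1265·cos 24.895°/cos 23.32136° = 155.207011
action lengths: √(r_a1²−r_b1²) = 24.558766, √(r_a2²−r_b2²) = 49.828577
base pitch p_b = π·m·cos α = 7.924955
CR = (24.558766 + 49.828577 − 155.207011·sin 23.32136°)/7.924955 = 1.633167
contact ratio ≈ 1.6332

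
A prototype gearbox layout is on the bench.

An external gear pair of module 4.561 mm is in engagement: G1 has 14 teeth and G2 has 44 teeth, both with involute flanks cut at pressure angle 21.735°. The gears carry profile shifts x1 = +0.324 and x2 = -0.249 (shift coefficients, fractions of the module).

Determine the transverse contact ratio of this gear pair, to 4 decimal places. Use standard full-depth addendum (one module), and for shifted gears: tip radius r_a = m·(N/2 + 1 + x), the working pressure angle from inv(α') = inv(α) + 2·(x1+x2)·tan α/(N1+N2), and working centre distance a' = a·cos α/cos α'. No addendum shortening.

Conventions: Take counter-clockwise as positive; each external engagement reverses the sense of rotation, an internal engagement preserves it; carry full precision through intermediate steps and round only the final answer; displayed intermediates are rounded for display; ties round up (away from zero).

1.4589

class = single-mesh tooth geometry [involute pair 14T × 44T, m = 4.561]
base radii: r_b1 = 29.657199, r_b2 = 93.208339
tip radii: r_a1 = 37.965764, r_a2 = 103.767311
inv(α') = inv(21.735°) + 2·(+0.324-0.249)·tan α/(14+44) = 0.02033980  ⇒  α' = 22.09989°
a' = a·cos α / cos α' = 132.2690·cos 21.735°/cos 22.09989° = 132.608357
action lengths: √(r_a1²−r_b1²) = 23.703371, √(r_a2²−r_b2²) = 45.605486
base pitch p_b = π·m·cos α = 13.310120
CR = (23.703371 + 45.605486 − 132.608357·sin 22.09989°)/13.310120 = 1.458936
contact ratio ≈ 1.4589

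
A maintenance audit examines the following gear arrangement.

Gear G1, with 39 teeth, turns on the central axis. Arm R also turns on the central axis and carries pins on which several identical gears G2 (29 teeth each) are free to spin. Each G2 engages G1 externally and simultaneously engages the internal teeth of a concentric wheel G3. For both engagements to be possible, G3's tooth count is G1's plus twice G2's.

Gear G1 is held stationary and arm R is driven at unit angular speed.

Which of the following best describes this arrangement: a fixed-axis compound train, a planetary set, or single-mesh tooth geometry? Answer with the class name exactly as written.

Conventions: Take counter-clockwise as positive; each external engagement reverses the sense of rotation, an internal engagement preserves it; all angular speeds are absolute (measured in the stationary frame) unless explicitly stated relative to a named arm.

planetary set

topology: planetary set — G1 39T / G2 29T / G3 97T, arm = carrier (Willis)
classification: planetary set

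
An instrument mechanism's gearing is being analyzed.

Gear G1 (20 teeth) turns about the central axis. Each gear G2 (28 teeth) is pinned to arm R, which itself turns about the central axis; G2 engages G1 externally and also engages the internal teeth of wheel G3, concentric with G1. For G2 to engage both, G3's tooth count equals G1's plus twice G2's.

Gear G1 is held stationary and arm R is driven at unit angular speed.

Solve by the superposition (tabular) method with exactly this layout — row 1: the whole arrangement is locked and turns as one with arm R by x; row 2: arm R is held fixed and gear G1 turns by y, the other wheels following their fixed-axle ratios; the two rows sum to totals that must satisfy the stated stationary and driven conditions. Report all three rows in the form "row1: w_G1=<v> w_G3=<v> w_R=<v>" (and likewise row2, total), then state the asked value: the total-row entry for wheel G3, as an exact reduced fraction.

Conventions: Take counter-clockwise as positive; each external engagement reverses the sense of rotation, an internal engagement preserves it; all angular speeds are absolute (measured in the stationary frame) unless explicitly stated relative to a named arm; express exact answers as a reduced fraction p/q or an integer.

row1: w_G1=1 w_G3=1 w_R=1
row2: w_G1=-1 w_G3=5/19 w_R=0
total: w_G1=0 w_G3=24/19 w_R=1
asked value: 24/19

class = planetary set [G3 = 20+2·28 = 76; Willis about the carrier]
superposition row 1 [locked train]: every member turns x
row 2 (arm held, sun turns y): ω_ring = −(20/76)·y, ω_arm = 0
boundary: total ω_sun = x + y = 0 and total ω_arm = x = 1  ⇒  y = -1, x = 1
row 2 ring = −(20/76)·(-1) = 5/19
totals (row 1 + row 2): sun 1 + (-1) = 0, ring 1 + 5/19 = 24/19, arm 1 + 0 = 1
asked cell (total, ring) = 24/19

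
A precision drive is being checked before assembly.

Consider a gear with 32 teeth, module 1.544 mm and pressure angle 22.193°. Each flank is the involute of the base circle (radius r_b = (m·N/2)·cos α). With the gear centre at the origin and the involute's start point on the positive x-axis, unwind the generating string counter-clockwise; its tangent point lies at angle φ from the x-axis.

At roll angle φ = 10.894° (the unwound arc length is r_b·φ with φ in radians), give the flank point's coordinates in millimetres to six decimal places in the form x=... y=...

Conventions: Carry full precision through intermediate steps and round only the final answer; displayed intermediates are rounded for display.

x=23.283583 y=0.052221

single-mesh involute tooth geometry (32T wheel at module 1.544)
pitch radius r_p = m·N/2 = 1.544·32/2 = 24.704000
base radius r_b = r_p·cos α = 24.704000·cos 22.193° = 22.873847
roll angle φ = 10.894° = 0.19013617 rad
x = r_b·(cos φ + φ·sin φ) = 23.283583
y = r_b·(sin φ − φ·cos φ) = 0.052221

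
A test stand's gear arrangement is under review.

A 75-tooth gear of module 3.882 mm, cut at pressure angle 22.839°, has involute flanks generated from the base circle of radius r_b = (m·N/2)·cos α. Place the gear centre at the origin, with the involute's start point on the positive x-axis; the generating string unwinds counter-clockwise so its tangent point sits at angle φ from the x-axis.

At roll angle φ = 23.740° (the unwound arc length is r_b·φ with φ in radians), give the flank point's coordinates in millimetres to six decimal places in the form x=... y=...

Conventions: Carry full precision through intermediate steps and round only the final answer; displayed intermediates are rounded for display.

x=145.188569 y=3.126854

class = single-mesh tooth geometry [base-circle involute, m = 3.882, 75T]
pitch radius r_p = m·N/2 = 3.882·75/2 = 145.575000
base radius r_b = r_p·cos α = 145.575000·cos 22.839° = 134.161798
roll angle φ = 23.740° = 0.41434116 rad
x = r_b·(cos φ + φ·sin φ) = 145.188569
y = r_b·(sin φ − φ·cos φ) = 3.126854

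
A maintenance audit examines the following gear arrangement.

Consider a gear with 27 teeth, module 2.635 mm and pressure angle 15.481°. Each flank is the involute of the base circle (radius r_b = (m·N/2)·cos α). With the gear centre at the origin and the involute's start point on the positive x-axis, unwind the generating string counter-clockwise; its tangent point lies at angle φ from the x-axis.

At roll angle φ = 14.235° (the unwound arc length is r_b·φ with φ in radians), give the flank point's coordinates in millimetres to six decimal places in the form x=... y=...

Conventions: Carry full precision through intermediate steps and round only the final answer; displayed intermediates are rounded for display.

x=35.323669 y=0.174167

single-mesh involute tooth geometry (27T wheel at module 2.635)
pitch radius r_p = m·N/2 = 2.635·27/2 = 35.572500
base radius r_b = r_p·cos α = 35.572500·cos 15.481° = 34.281895
roll angle φ = 14.235° = 0.24844762 rad
x = r_b·(cos φ + φ·sin φ) = 35.323669
y = r_b·(sin φ − φ·cos φ) = 0.174167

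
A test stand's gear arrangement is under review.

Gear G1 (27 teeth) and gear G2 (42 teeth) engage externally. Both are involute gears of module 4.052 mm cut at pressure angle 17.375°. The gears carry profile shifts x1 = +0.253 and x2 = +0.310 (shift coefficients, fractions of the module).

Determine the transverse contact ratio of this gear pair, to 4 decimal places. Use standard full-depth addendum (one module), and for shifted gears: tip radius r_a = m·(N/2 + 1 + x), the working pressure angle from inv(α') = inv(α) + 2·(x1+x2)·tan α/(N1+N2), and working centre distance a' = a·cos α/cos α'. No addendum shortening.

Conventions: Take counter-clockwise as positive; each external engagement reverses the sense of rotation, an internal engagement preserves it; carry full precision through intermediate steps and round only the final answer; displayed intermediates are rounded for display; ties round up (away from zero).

1.6829

single-mesh involute tooth geometry (27T engaging 42T at module 4.052)
base radii: r_b1 = 52.205987, r_b2 = 81.209313
tip radii: r_a1 = 59.779156, r_a2 = 90.400120
inv(α') = inv(17.375°) + 2·(+0.253+0.310)·tan α/(27+42) = 0.01475712  ⇒  α' = 19.93609°
a' = a·cos α / cos α' = 139.7940·cos 17.375°/cos 19.93609° = 141.920066
action lengths: √(r_a1²−r_b1²) = 29.121854, √(r_a2²−r_b2²) = 39.714344
base pitch p_b = π·m·cos α = 12.148885
CR = (29.121854 + 39.714344 − 141.920066·sin 19.93609°)/12.148885 = 1.682909
contact ratio ≈ 1.6829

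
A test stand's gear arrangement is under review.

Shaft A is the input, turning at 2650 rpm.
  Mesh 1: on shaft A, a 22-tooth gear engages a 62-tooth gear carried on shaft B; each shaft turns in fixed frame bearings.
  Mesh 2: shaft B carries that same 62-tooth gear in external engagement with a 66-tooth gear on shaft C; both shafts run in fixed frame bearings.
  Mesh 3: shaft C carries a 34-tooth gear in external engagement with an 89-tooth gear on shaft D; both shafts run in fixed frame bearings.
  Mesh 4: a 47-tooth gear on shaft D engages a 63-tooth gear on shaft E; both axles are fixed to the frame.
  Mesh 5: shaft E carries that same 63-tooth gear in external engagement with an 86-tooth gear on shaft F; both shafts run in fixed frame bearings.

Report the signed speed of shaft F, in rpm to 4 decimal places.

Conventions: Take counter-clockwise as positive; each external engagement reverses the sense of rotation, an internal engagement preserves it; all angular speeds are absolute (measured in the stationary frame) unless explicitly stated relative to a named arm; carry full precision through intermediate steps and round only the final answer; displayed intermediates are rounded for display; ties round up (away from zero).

-184.4221 rpm

5-mesh fixed-axis compound train (all bearings frame-fixed)
mesh 1 [22T→62T]: ω = 2650.0000×22/62 = 940.3226 rpm, sense flips to −
mesh 2 [62T→66T]: ω = 940.3226×62/66 = 883.3333 rpm, sense flips to +
mesh 3 [34T→89T]: ω = 883.3333×34/89 = 337.4532 rpm, sense flips to −
mesh 4 [47T→63T]: ω = 337.4532×47/63 = 251.7508 rpm, sense flips to +
mesh 5 [63T→86T]: ω = 251.7508×63/86 = 184.4221 rpm, sense flips to −
signed output speed = -184.4221 rpm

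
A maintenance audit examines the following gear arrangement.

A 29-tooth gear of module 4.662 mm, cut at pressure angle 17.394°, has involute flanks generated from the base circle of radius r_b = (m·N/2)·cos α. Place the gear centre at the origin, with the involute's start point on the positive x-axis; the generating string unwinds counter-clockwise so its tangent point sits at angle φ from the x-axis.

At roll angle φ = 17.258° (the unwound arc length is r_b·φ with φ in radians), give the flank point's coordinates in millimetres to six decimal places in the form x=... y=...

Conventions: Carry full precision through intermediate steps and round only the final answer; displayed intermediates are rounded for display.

x=67.368063 y=0.582303

topology: single-mesh involute geometry — m = 4.662, N = 29
pitch radius r_p = m·N/2 = 4.662·29/2 = 67.599000
base radius r_b = r_p·cos α = 67.599000·cos 17.394° = 64.507809
roll angle φ = 17.258° = 0.30120892 rad
x = r_b·(cos φ + φ·sin φ) = 67.368063
y = r_b·(sin φ − φ·cos φ) = 0.582303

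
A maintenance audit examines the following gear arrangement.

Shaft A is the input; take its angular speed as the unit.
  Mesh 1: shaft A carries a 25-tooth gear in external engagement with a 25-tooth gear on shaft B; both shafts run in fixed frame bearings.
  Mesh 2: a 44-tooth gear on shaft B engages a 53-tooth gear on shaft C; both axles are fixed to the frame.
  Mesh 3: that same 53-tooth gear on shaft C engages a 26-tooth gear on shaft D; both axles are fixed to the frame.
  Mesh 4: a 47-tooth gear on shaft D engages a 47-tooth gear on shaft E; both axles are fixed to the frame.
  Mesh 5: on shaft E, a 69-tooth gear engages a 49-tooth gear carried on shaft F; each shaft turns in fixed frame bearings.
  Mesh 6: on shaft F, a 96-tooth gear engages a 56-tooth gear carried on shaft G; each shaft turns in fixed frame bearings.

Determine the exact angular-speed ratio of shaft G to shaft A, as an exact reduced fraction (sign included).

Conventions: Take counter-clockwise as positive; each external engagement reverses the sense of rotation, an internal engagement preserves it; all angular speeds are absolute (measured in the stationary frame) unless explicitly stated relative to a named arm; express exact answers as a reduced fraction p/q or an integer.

18216/4459

class = fixed-axis compound train [6 meshes; 6 ratios multiply, 6 sense flips]
mesh 1 [25T→25T]: running ratio 1, sense −
mesh 2 [44T→53T]: running ratio 44/53, sense +
mesh 3 [53T→26T]: running ratio 22/13, sense −
mesh 4 [47T→47T]: running ratio 22/13, sense +
mesh 5 [69T→49T]: running ratio 1518/637, sense −
mesh 6 [96T→56T]: running ratio 18216/4459, sense +
ω_out/ω_in = 18216/4459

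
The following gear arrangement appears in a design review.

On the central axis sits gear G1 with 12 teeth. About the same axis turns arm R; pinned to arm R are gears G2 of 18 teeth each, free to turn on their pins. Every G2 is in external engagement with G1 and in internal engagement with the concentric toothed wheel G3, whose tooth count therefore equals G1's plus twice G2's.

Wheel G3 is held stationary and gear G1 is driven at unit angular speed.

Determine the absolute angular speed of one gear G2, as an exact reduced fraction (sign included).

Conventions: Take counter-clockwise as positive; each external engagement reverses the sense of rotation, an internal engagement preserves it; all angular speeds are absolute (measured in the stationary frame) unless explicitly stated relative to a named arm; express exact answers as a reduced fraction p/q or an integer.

-1/3

recognized (axles ride arm R): planetary set, 12/18/48 teeth
ring teeth: 12 + 2·18 = 48
12(ω_sun−ω_arm) = −48(ω_ring−ω_arm),  ω_ring = 0, ω_sun = 1
12(1−ω_arm) = −48(0−ω_arm)  ⇒  60·ω_arm = 12  ⇒  ω_arm = 1/5
sun–planet mesh: 12·(1−1/5) = −18·(ω_p−ω_arm)  ⇒  ω_p−ω_arm = -8/15
ω_p = 1/5 − 8/15 = -1/3
exact speed ratio = -1/3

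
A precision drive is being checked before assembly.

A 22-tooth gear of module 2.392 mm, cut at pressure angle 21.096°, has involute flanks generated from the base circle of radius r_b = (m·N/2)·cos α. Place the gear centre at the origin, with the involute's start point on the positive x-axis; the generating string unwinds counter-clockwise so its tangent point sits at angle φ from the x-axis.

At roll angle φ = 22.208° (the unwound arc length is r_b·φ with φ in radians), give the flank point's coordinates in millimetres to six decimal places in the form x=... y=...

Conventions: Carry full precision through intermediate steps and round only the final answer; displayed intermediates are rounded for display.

x=26.323886 y=0.469382

topology: single-mesh involute geometry — m = 2.392, N = 22
pitch radius r_p = m·N/2 = 2.392·22/2 = 26.312000
base radius r_b = r_p·cos α = 26.312000·cos 21.096° = 24.548535
roll angle φ = 22.208° = 0.38760272 rad
x = r_b·(cos φ + φ·sin φ) = 26.323886
y = r_b·(sin φ − φ·cos φ) = 0.469382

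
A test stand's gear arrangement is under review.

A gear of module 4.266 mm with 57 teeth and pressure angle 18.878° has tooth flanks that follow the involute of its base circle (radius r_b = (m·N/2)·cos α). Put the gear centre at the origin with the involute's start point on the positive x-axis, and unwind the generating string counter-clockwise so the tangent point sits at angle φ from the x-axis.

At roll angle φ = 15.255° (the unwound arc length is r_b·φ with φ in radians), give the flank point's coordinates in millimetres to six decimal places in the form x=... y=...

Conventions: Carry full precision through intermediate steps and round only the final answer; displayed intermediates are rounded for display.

topology: single-mesh involute geometry — m = 4.266, N = 57
pitch radius r_p = m·N/2 = 4.266·57/2 = 121.581000
base radius r_b = r_p·cos α = 121.581000·cos 18.878° = 115.041117
roll angle φ = 15.255° = 0.26624998 rad
x = r_b·(cos φ + φ·sin φ) = 119.046715
y = r_b·(sin φ − φ·cos φ) = 0.718652

x=119.046715 y=0.718652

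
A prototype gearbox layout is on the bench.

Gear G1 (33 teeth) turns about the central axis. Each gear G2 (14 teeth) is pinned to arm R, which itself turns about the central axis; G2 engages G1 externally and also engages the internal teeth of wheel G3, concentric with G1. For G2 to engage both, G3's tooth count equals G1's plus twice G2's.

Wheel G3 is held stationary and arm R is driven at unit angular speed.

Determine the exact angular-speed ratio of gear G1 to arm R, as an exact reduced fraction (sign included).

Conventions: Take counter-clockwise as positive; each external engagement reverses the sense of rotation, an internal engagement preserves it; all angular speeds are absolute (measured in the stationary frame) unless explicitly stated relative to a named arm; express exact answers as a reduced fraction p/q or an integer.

topology: planetary set — G1 33T / G2 14T / G3 61T, arm = carrier (Willis)
ring teeth: 33 + 2·14 = 61
33(ω_sun−ω_arm) = −61(ω_ring−ω_arm),  ω_ring = 0, ω_arm = 1
ω_sun = 1 − (61/33)(0−1) = 94/33
ω_out/ω_in = 94/33

94/33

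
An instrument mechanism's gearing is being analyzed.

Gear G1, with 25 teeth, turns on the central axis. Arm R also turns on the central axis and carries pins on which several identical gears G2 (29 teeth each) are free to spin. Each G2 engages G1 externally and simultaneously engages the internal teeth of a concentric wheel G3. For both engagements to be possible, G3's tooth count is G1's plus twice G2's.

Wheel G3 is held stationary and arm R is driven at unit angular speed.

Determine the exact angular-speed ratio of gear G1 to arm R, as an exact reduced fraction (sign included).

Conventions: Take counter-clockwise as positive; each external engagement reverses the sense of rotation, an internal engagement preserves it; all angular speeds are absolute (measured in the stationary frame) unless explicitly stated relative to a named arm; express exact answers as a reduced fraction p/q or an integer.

class = planetary set [G3 = 25+2·29 = 83; Willis about the carrier]
ring teeth: 25 + 2·29 = 83
25(ω_sun−ω_arm) = −83(ω_ring−ω_arm),  ω_ring = 0, ω_arm = 1
ω_sun = 1 − (83/25)(0−1) = 108/25
ω_out/ω_in = 108/25

108/25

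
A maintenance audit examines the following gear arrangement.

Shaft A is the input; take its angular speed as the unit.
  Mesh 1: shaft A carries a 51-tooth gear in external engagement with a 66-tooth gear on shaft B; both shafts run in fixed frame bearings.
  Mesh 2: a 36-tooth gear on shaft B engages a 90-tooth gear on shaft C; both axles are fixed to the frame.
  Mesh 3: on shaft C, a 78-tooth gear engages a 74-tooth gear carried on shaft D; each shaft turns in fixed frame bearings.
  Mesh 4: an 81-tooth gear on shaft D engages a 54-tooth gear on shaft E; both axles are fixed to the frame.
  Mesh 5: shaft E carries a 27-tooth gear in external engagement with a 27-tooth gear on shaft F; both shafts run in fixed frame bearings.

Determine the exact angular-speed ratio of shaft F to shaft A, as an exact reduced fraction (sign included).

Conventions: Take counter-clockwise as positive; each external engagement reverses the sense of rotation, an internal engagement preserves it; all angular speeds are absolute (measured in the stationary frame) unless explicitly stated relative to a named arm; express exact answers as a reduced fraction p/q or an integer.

class = fixed-axis compound train [5 meshes; 5 ratios multiply, 5 sense flips]
mesh 1 [51T→66T]: running ratio 17/22, sense −
mesh 2 [36T→90T]: running ratio 17/55, sense +
mesh 3 [78T→74T]: running ratio 663/2035, sense −
mesh 4 [81T→54T]: running ratio 1989/4070, sense +
mesh 5 [27T→27T]: running ratio 1989/4070, sense −
ω_out/ω_in = -1989/4070

-1989/4070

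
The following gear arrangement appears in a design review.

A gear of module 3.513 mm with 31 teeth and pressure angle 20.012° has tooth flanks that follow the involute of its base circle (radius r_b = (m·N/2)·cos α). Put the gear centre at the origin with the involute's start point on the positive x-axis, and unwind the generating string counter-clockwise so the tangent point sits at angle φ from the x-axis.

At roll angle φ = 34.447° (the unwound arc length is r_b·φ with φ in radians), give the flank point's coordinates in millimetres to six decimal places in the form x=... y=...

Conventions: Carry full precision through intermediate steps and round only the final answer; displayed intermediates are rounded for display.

x=59.591591 y=3.573944

recognized (one wheel, involute flank): single-mesh tooth geometry, m = 3.513, N = 31
pitch radius r_p = m·N/2 = 3.513·31/2 = 54.451500
base radius r_b = r_p·cos α = 54.451500·cos 20.012° = 51.163771
roll angle φ = 34.447° = 0.60121357 rad
x = r_b·(cos φ + φ·sin φ) = 59.591591
y = r_b·(sin φ − φ·cos φ) = 3.573944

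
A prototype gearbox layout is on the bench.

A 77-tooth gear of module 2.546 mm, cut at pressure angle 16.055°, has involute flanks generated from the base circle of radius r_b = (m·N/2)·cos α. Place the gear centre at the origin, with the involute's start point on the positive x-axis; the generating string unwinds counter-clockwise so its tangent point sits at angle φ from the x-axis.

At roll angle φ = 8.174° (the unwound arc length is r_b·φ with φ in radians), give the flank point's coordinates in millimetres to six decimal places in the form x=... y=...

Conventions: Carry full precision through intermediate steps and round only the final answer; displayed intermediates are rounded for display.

x=95.151576 y=0.090985

topology: single-mesh involute geometry — m = 2.546, N = 77
pitch radius r_p = m·N/2 = 2.546·77/2 = 98.021000
base radius r_b = r_p·cos α = 98.021000·cos 16.055° = 94.197854
roll angle φ = 8.174° = 0.14266321 rad
x = r_b·(cos φ + φ·sin φ) = 95.151576
y = r_b·(sin φ − φ·cos φ) = 0.090985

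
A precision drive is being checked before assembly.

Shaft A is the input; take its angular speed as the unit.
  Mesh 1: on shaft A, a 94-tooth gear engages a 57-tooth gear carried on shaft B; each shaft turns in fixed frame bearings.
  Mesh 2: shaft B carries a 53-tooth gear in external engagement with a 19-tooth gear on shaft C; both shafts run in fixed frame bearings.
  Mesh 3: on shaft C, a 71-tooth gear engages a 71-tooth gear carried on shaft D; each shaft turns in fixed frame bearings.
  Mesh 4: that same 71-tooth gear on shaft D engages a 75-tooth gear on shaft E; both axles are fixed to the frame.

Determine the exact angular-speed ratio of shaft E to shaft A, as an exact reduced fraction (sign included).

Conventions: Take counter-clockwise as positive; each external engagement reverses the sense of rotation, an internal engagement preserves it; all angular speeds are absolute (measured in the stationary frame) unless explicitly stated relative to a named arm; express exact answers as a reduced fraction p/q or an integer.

class = fixed-axis compound train [4 meshes; 4 ratios multiply, 4 sense flips]
mesh 1 [94T→57T]: running ratio 94/57, sense −
mesh 2 [53T→19T]: running ratio 4982/1083, sense +
mesh 3 [71T→71T]: running ratio 4982/1083, sense −
mesh 4 [71T→75T]: running ratio 353722/81225, sense +
ω_out/ω_in = 353722/81225

353722/81225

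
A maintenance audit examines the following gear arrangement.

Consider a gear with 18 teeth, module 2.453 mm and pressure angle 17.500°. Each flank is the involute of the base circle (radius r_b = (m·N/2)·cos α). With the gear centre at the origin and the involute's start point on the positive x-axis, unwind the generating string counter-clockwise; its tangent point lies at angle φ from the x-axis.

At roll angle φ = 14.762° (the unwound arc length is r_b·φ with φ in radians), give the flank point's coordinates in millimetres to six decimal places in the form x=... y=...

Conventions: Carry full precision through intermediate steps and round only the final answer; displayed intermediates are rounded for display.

x=21.742490 y=0.119240

topology: single-mesh involute geometry — m = 2.453, N = 18
pitch radius r_p = m·N/2 = 2.453·18/2 = 22.077000
base radius r_b = r_p·cos α = 22.077000·cos 17.500° = 21.055209
roll angle φ = 14.762° = 0.25764550 rad
x = r_b·(cos φ + φ·sin φ) = 21.742490
y = r_b·(sin φ − φ·cos φ) = 0.119240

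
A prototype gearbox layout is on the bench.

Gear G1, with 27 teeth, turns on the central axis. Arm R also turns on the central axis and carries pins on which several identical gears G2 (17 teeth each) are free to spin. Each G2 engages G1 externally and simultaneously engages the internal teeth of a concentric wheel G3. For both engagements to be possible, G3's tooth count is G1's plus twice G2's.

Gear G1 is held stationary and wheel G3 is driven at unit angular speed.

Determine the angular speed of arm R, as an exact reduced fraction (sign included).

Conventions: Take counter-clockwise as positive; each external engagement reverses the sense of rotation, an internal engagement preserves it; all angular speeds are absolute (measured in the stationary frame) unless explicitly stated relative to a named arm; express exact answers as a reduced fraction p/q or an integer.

61/88

class = planetary set [G3 = 27+2·17 = 61; Willis about the carrier]
ring teeth: 27 + 2·17 = 61
27(ω_sun−ω_arm) = −61(ω_ring−ω_arm),  ω_sun = 0, ω_ring = 1
27(0−ω_arm) = −61(1−ω_arm)  ⇒  88·ω_arm = 61  ⇒  ω_arm = 61/88
exact speed ratio = 61/88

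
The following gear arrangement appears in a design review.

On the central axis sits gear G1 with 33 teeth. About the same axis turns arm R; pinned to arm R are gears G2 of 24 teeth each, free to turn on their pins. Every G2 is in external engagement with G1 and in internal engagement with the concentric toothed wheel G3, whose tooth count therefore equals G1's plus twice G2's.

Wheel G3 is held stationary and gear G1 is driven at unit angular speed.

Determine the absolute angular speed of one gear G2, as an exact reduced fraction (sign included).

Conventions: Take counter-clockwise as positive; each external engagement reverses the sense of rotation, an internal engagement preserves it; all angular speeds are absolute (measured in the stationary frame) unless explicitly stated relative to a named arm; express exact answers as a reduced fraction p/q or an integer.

planetary set (33T centre, 24T on arm, 81T internal) — Willis relation
ring teeth: 33 + 2·24 = 81
33(ω_sun−ω_arm) = −81(ω_ring−ω_arm),  ω_ring = 0, ω_sun = 1
33(1−ω_arm) = −81(0−ω_arm)  ⇒  114·ω_arm = 33  ⇒  ω_arm = 11/38
sun–planet mesh: 33·(1−11/38) = −24·(ω_p−ω_arm)  ⇒  ω_p−ω_arm = -297/304
ω_p = 11/38 − 297/304 = -11/16
exact speed ratio = -11/16

-11/16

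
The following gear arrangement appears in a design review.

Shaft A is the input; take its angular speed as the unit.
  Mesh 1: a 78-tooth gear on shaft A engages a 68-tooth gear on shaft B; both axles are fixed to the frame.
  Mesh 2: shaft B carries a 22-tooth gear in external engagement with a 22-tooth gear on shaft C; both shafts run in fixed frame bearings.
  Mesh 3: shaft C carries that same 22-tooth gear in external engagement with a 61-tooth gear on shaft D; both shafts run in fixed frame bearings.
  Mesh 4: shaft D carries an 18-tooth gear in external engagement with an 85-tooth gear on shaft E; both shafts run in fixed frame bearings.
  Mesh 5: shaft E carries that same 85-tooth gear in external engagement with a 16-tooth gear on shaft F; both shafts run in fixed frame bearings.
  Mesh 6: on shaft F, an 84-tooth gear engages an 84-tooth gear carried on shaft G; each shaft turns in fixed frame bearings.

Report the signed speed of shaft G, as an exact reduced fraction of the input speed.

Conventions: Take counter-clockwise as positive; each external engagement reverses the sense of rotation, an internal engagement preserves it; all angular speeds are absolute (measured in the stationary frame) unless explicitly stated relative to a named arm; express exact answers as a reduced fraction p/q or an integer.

3861/8296

6-mesh fixed-axis compound train (all bearings frame-fixed)
mesh 1 [78T→68T]: |ω|/ω_in = 1×78/68 = 39/34, sense flips to −
mesh 2 [22T→22T]: |ω|/ω_in = (39/34)×22/22 = 39/34, sense flips to +
mesh 3 [22T→61T]: |ω|/ω_in = (39/34)×22/61 = 429/1037, sense flips to −
mesh 4 [18T→85T]: |ω|/ω_in = (429/1037)×18/85 = 7722/88145, sense flips to +
mesh 5 [85T→16T]: |ω|/ω_in = (7722/88145)×85/16 = 3861/8296, sense flips to −
mesh 6 [84T→84T]: |ω|/ω_in = (3861/8296)×84/84 = 3861/8296, sense flips to +
signed output speed (× input speed) = 3861/8296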